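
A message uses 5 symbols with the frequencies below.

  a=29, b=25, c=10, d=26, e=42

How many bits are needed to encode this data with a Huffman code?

299

Merge the two smallest weights repeatedly:
combine c(10), b(25) → 35
combine d(26), a(29) → 55
combine 35, e(42) → 77
combine 55, 77 → 132
Total encoded bits = sum of merged weights = 35 + 55 + 77 + 132 = 299.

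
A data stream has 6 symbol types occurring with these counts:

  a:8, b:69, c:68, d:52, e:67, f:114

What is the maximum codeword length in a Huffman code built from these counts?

4

Merge the two lowest-weight nodes at each step:
merge a(8) and d(52): 60
merge 60 and e(67): 127
merge c(68) and b(69): 137
merge f(114) and 127: 241
merge 137 and 241: 378
Maximum depth reached is 4.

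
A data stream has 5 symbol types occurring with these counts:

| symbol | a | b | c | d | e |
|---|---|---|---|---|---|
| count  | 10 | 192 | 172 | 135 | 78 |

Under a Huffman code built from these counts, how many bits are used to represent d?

2

Repeatedly merge the two smallest:
merge a(10) and e(78): 88
merge 88 and d(135): 223
merge c(172) and b(192): 364
merge 223 and 364: 587
d's leaf is at depth 2, giving a 2-bit codeword.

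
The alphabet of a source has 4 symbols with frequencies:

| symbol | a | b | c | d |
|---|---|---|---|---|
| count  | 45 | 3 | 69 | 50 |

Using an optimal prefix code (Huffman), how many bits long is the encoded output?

Build the Huffman tree bottom-up:
b(3) + a(45) → 48
48 + d(50) → 98
c(69) + 98 → 167
Total encoded bits = sum of merged weights = 48 + 98 + 167 = 313.

313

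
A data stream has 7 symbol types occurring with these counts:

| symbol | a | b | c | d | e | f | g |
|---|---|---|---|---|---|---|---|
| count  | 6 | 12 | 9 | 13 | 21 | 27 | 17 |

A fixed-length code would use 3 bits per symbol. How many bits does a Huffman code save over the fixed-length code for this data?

33

Fixed-length: 3 bits × 105 symbols = 315 bits.
Huffman merges:
a(6) + c(9) → 15
b(12) + d(13) → 25
15 + g(17) → 32
e(21) + 25 → 46
f(27) + 32 → 59
46 + 59 → 105
Huffman total = 15 + 25 + 32 + 46 + 59 + 105 = 282 bits.
Saving = 315 − 282 = 33 bits.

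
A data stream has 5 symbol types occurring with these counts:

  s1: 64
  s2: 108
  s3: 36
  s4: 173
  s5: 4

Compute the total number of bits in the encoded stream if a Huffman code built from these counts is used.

741

Build the Huffman tree bottom-up:
s5(4) + s3(36) → 40
40 + s1(64) → 104
104 + s2(108) → 212
s4(173) + 212 → 385
Total encoded bits = sum of merged weights = 40 + 104 + 212 + 385 = 741.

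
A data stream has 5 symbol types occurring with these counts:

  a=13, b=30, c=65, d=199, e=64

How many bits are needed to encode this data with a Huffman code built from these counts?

693

Build the Huffman tree bottom-up:
a(13) + b(30) → 43
43 + e(64) → 107
c(65) + 107 → 172
172 + d(199) → 371
Each symbol's bit-cost is frequency × depth; summing gives 693 bits (equivalently 43 + 107 + 172 + 371).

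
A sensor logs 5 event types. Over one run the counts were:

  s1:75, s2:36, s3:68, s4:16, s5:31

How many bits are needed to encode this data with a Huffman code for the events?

499

Merge the two smallest weights repeatedly:
merge s4(16) and s5(31): 47
merge s2(36) and 47: 83
merge s3(68) and s1(75): 143
merge 83 and 143: 226
The encoded length is the sum of every internal node's weight: 47 + 83 + 143 + 226 = 499 bits.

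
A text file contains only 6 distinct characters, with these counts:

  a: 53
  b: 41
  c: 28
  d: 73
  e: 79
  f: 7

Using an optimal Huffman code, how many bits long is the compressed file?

Build the Huffman tree bottom-up:
combine f(7), c(28) → 35
combine 35, b(41) → 76
combine a(53), d(73) → 126
combine 76, e(79) → 155
combine 126, 155 → 281
The encoded length is the sum of every internal node's weight: 35 + 76 + 126 + 155 + 281 = 673 bits.

673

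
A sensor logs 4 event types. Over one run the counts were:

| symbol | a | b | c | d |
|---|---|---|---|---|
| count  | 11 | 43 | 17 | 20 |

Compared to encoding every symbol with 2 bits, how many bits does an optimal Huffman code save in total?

15

Fixed-length: 2 bits × 91 symbols = 182 bits.
Huffman merges:
merge a(11) and c(17): 28
merge d(20) and 28: 48
merge b(43) and 48: 91
Huffman total = 28 + 48 + 91 = 167 bits.
Saving = 182 − 167 = 15 bits.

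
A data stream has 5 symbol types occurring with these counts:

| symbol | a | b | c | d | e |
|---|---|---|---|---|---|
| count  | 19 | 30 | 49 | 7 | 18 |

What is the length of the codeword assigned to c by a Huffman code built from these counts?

Huffman merges, smallest pair first:
merge d(7) and e(18): 25
merge a(19) and 25: 44
merge b(30) and 44: 74
merge c(49) and 74: 123
c is a child of the root — depth 1, so its codeword is a single bit.

1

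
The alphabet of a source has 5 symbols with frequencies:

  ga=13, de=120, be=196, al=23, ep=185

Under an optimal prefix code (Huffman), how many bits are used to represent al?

4

Huffman merges, smallest pair first:
ga(13) + al(23) → 36
36 + de(120) → 156
156 + ep(185) → 341
be(196) + 341 → 537
al's leaf is at depth 4, giving a 4-bit codeword.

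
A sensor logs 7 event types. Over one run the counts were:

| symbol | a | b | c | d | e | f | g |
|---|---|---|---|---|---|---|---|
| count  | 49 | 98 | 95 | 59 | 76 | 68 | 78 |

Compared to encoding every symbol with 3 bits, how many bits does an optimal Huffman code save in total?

98

Fixed-length: 3 bits × 523 symbols = 1569 bits.
Huffman merges:
merge a(49) and d(59): 108
merge f(68) and e(76): 144
merge g(78) and c(95): 173
merge b(98) and 108: 206
merge 144 and 173: 317
merge 206 and 317: 523
Huffman total = 108 + 144 + 173 + 206 + 317 + 523 = 1471 bits.
Saving = 1569 − 1471 = 98 bits.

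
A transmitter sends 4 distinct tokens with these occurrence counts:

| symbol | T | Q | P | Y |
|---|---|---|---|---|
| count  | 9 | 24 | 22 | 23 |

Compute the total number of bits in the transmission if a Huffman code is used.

156

Merge the two smallest weights repeatedly:
merge T(9) and P(22): 31
merge Y(23) and Q(24): 47
merge 31 and 47: 78
Each symbol's bit-cost is frequency × depth; summing gives 156 bits (equivalently 31 + 47 + 78).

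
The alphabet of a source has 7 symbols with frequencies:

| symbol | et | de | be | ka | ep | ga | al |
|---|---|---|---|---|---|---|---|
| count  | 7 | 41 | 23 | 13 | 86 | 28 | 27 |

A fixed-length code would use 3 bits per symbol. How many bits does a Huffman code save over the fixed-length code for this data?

109

Fixed-length: 3 bits × 225 symbols = 675 bits.
Huffman merges:
merge et(7) and ka(13): 20
merge 20 and be(23): 43
merge al(27) and ga(28): 55
merge de(41) and 43: 84
merge 55 and 84: 139
merge ep(86) and 139: 225
Huffman total = 20 + 43 + 55 + 84 + 139 + 225 = 566 bits.
Saving = 675 − 566 = 109 bits.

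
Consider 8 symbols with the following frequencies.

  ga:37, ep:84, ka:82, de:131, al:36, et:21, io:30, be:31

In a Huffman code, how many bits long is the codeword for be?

Huffman merges, smallest pair first:
combine et(21), io(30) → 51
combine be(31), al(36) → 67
combine ga(37), 51 → 88
combine 67, ka(82) → 149
combine ep(84), 88 → 172
combine de(131), 149 → 280
combine 172, 280 → 452
be's leaf is at depth 4, giving a 4-bit codeword.

4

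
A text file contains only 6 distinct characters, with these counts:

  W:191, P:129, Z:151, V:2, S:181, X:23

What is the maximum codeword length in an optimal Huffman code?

4

Merge the two lowest-weight nodes at each step:
combine V(2), X(23) → 25
combine 25, P(129) → 154
combine Z(151), 154 → 305
combine S(181), W(191) → 372
combine 305, 372 → 677
The first pair merged (V, X) ends up deepest, at depth 4.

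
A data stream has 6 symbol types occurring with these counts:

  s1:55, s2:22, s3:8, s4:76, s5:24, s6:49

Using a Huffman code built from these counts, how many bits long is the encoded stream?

552

Greedily combine the two least-frequent nodes:
combine s3(8), s2(22) → 30
combine s5(24), 30 → 54
combine s6(49), 54 → 103
combine s1(55), s4(76) → 131
combine 103, 131 → 234
Each symbol's bit-cost is frequency × depth; summing gives 552 bits (equivalently 30 + 54 + 103 + 131 + 234).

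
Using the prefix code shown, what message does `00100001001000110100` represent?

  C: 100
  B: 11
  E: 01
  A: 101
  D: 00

DCDCCEAD

Read left to right; each codeword is recognised as soon as it completes (prefix code):
  00→D | 100→C | 00→D | 100→C | 100→C | 01→E | 101→A | 00→D
Decoded message: DCDCCEAD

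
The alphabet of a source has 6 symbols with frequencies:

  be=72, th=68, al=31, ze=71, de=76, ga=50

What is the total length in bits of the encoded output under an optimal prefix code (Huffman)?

956

Merge the two smallest weights repeatedly:
merge al(31) and ga(50): 81
merge th(68) and ze(71): 139
merge be(72) and de(76): 148
merge 81 and 139: 220
merge 148 and 220: 368
Each symbol's bit-cost is frequency × depth; summing gives 956 bits (equivalently 81 + 139 + 148 + 220 + 368).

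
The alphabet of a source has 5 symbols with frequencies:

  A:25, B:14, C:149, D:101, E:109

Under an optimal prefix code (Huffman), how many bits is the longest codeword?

Merge the two lowest-weight nodes at each step:
combine B(14), A(25) → 39
combine 39, D(101) → 140
combine E(109), 140 → 249
combine C(149), 249 → 398
The first pair merged (B, A) ends up deepest, at depth 4.

4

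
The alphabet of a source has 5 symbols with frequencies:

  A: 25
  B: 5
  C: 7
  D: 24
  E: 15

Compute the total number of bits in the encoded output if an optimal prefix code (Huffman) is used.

Greedily combine the two least-frequent nodes:
combine B(5), C(7) → 12
combine 12, E(15) → 27
combine D(24), A(25) → 49
combine 27, 49 → 76
The encoded length is the sum of every internal node's weight: 12 + 27 + 49 + 76 = 164 bits.

164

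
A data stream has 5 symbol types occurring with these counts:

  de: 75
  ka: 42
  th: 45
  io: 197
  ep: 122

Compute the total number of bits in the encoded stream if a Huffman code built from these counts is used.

1014

Greedily combine the two least-frequent nodes:
merge ka(42) and th(45): 87
merge de(75) and 87: 162
merge ep(122) and 162: 284
merge io(197) and 284: 481
The encoded length is the sum of every internal node's weight: 87 + 162 + 284 + 481 = 1014 bits.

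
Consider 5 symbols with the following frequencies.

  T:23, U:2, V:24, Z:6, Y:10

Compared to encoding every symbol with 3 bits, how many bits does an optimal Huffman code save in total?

63

Fixed-length: 3 bits × 65 symbols = 195 bits.
Huffman merges:
merge U(2) and Z(6): 8
merge 8 and Y(10): 18
merge 18 and T(23): 41
merge V(24) and 41: 65
Huffman total = 8 + 18 + 41 + 65 = 132 bits.
Saving = 195 − 132 = 63 bits.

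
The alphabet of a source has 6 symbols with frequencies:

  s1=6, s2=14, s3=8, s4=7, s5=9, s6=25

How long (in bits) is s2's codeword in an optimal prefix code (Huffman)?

Build the tree from the bottom:
s1(6) + s4(7) → 13
s3(8) + s5(9) → 17
13 + s2(14) → 27
17 + s6(25) → 42
27 + 42 → 69
The subtree containing s2 is merged 2 times, so code length = 2.

2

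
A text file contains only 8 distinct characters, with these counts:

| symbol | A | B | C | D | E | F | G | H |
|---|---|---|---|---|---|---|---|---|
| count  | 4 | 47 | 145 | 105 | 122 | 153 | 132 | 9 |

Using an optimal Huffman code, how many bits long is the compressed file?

1926

Build the Huffman tree bottom-up:
A(4) + H(9) → 13
13 + B(47) → 60
60 + D(105) → 165
E(122) + G(132) → 254
C(145) + F(153) → 298
165 + 254 → 419
298 + 419 → 717
Each symbol's bit-cost is frequency × depth; summing gives 1926 bits (equivalently 13 + 60 + 165 + 254 + 298 + 419 + 717).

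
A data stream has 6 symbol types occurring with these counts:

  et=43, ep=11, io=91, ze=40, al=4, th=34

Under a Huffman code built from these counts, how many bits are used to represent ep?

4

Build the tree from the bottom:
merge al(4) and ep(11): 15
merge 15 and th(34): 49
merge ze(40) and et(43): 83
merge 49 and 83: 132
merge io(91) and 132: 223
ep's leaf is at depth 4, giving a 4-bit codeword.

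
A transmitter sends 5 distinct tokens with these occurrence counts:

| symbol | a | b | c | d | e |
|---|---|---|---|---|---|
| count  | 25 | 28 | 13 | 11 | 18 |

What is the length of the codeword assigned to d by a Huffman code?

Repeatedly merge the two smallest:
combine d(11), c(13) → 24
combine e(18), 24 → 42
combine a(25), b(28) → 53
combine 42, 53 → 95
The subtree containing d is merged 3 times, so code length = 3.

3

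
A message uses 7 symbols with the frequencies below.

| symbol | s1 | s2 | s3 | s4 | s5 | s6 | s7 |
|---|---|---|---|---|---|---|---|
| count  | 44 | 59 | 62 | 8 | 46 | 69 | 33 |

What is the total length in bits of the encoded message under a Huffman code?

873

Merge the two smallest weights repeatedly:
s4(8) + s7(33) → 41
41 + s1(44) → 85
s5(46) + s2(59) → 105
s3(62) + s6(69) → 131
85 + 105 → 190
131 + 190 → 321
Total encoded bits = sum of merged weights = 41 + 85 + 105 + 131 + 190 + 321 = 873.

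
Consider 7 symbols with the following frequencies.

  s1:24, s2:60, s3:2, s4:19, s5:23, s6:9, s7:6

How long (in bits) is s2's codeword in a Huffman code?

1

Build the tree from the bottom:
combine s3(2), s7(6) → 8
combine 8, s6(9) → 17
combine 17, s4(19) → 36
combine s5(23), s1(24) → 47
combine 36, 47 → 83
combine s2(60), 83 → 143
s2 sits one level below the root: a 1-bit codeword.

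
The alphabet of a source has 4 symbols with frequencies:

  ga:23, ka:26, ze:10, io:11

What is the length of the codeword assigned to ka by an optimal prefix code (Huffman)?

1

Huffman merges, smallest pair first:
ze(10) + io(11) → 21
21 + ga(23) → 44
ka(26) + 44 → 70
ka sits one level below the root: a 1-bit codeword.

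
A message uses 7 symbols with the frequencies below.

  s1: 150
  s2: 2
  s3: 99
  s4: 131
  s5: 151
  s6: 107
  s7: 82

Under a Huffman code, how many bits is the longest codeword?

Merge the two lowest-weight nodes at each step:
merge s2(2) and s7(82): 84
merge 84 and s3(99): 183
merge s6(107) and s4(131): 238
merge s1(150) and s5(151): 301
merge 183 and 238: 421
merge 301 and 421: 722
Maximum depth reached is 4.

4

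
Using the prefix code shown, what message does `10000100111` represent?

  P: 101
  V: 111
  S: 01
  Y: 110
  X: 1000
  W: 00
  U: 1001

XSWV

Read left to right; each codeword is recognised as soon as it completes (prefix code):
  1000→X | 01→S | 00→W | 111→V
Decoded message: XSWV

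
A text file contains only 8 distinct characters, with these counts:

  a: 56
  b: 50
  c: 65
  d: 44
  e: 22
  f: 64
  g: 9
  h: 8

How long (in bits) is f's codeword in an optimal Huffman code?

Repeatedly merge the two smallest:
merge h(8) and g(9): 17
merge 17 and e(22): 39
merge 39 and d(44): 83
merge b(50) and a(56): 106
merge f(64) and c(65): 129
merge 83 and 106: 189
merge 129 and 189: 318
f's leaf is at depth 2, giving a 2-bit codeword.

2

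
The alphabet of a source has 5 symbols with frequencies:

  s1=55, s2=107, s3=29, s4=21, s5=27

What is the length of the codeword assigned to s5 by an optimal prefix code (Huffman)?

4

Build the tree from the bottom:
s4(21) + s5(27) → 48
s3(29) + 48 → 77
s1(55) + 77 → 132
s2(107) + 132 → 239
s5 sits 4 levels below the root, so its codeword is 4 bits.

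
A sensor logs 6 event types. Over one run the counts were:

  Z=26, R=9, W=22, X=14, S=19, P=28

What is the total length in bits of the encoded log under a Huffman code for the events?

Build the Huffman tree bottom-up:
combine R(9), X(14) → 23
combine S(19), W(22) → 41
combine 23, Z(26) → 49
combine P(28), 41 → 69
combine 49, 69 → 118
The encoded length is the sum of every internal node's weight: 23 + 41 + 49 + 69 + 118 = 300 bits.

300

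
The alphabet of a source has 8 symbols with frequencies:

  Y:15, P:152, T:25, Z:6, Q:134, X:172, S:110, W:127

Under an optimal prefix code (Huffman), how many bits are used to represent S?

Build the tree from the bottom:
combine Z(6), Y(15) → 21
combine 21, T(25) → 46
combine 46, S(110) → 156
combine W(127), Q(134) → 261
combine P(152), 156 → 308
combine X(172), 261 → 433
combine 308, 433 → 741
S sits 3 levels below the root, so its codeword is 3 bits.

3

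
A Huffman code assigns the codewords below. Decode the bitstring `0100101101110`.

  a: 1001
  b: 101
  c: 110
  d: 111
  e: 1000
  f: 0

fafcdf

Read left to right; each codeword is recognised as soon as it completes (prefix code):
  0→f | 1001→a | 0→f | 110→c | 111→d | 0→f
Decoded message: fafcdf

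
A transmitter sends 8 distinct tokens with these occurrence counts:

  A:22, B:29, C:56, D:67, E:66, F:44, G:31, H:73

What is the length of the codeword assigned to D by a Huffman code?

3

Repeatedly merge the two smallest:
A(22) + B(29) → 51
G(31) + F(44) → 75
51 + C(56) → 107
E(66) + D(67) → 133
H(73) + 75 → 148
107 + 133 → 240
148 + 240 → 388
D sits 3 levels below the root, so its codeword is 3 bits.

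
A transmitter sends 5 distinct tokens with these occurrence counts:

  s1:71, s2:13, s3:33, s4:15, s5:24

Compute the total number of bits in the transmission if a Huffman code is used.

321

Merge the two smallest weights repeatedly:
merge s2(13) and s4(15): 28
merge s5(24) and 28: 52
merge s3(33) and 52: 85
merge s1(71) and 85: 156
The encoded length is the sum of every internal node's weight: 28 + 52 + 85 + 156 = 321 bits.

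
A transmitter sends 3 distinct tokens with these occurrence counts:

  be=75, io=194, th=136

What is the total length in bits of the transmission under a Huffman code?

616

Build the Huffman tree bottom-up:
merge be(75) and th(136): 211
merge io(194) and 211: 405
Total encoded bits = sum of merged weights = 211 + 405 = 616.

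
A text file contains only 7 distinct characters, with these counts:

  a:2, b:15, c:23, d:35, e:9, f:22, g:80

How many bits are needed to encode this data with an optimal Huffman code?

Merge the two smallest weights repeatedly:
a(2) + e(9) → 11
11 + b(15) → 26
f(22) + c(23) → 45
26 + d(35) → 61
45 + 61 → 106
g(80) + 106 → 186
Each symbol's bit-cost is frequency × depth; summing gives 435 bits (equivalently 11 + 26 + 45 + 61 + 106 + 186).

435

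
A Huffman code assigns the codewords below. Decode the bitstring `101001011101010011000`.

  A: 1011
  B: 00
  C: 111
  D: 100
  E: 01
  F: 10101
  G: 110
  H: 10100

Read left to right; each codeword is recognised as soon as it completes (prefix code):
  10100→H | 1011→A | 10101→F | 00→B | 110→G | 00→B
Decoded message: HAFBGB

HAFBGB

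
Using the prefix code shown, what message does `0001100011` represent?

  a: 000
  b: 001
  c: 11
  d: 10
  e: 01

Read left to right; each codeword is recognised as soon as it completes (prefix code):
  000→a | 11→c | 000→a | 11→c
Decoded message: acac

acac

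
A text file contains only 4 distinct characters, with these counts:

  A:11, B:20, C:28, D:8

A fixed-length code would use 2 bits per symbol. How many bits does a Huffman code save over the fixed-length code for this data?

9

Fixed-length: 2 bits × 67 symbols = 134 bits.
Huffman merges:
D(8) + A(11) → 19
19 + B(20) → 39
C(28) + 39 → 67
Huffman total = 19 + 39 + 67 = 125 bits.
Saving = 134 − 125 = 9 bits.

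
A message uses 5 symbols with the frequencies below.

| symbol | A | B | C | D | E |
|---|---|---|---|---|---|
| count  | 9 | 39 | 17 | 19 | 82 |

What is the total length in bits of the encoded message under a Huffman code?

321

Greedily combine the two least-frequent nodes:
A(9) + C(17) → 26
D(19) + 26 → 45
B(39) + 45 → 84
E(82) + 84 → 166
The encoded length is the sum of every internal node's weight: 26 + 45 + 84 + 166 = 321 bits.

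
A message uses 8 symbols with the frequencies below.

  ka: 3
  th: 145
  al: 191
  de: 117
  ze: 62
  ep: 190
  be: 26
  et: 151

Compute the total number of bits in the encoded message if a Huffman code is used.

Merge the two smallest weights repeatedly:
merge ka(3) and be(26): 29
merge 29 and ze(62): 91
merge 91 and de(117): 208
merge th(145) and et(151): 296
merge ep(190) and al(191): 381
merge 208 and 296: 504
merge 381 and 504: 885
Total encoded bits = sum of merged weights = 29 + 91 + 208 + 296 + 381 + 504 + 885 = 2394.

2394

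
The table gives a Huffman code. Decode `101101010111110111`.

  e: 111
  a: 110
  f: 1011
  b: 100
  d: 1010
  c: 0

Read left to right; each codeword is recognised as soon as it completes (prefix code):
  1011→f | 0→c | 1010→d | 111→e | 110→a | 111→e
Decoded message: fcdeae

fcdeae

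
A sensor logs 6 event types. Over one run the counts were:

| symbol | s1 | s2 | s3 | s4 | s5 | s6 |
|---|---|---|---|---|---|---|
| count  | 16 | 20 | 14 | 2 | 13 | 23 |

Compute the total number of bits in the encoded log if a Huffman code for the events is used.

Build the Huffman tree bottom-up:
combine s4(2), s5(13) → 15
combine s3(14), 15 → 29
combine s1(16), s2(20) → 36
combine s6(23), 29 → 52
combine 36, 52 → 88
The encoded length is the sum of every internal node's weight: 15 + 29 + 36 + 52 + 88 = 220 bits.

220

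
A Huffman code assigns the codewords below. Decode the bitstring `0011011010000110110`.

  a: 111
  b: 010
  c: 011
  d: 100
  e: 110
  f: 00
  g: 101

Read left to right; each codeword is recognised as soon as it completes (prefix code):
  00→f | 110→e | 110→e | 100→d | 00→f | 110→e | 110→e
Decoded message: feedfee

feedfee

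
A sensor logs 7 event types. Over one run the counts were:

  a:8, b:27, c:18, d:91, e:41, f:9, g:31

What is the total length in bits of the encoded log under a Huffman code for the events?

545

Merge the two smallest weights repeatedly:
a(8) + f(9) → 17
17 + c(18) → 35
b(27) + g(31) → 58
35 + e(41) → 76
58 + 76 → 134
d(91) + 134 → 225
Each symbol's bit-cost is frequency × depth; summing gives 545 bits (equivalently 17 + 35 + 58 + 76 + 134 + 225).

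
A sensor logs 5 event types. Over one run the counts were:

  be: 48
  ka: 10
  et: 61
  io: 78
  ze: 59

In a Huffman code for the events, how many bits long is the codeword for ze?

Build the tree from the bottom:
merge ka(10) and be(48): 58
merge 58 and ze(59): 117
merge et(61) and io(78): 139
merge 117 and 139: 256
The subtree containing ze is merged 2 times, so code length = 2.

2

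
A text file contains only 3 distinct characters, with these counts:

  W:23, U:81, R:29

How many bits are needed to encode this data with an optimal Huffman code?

185

Merge the two smallest weights repeatedly:
W(23) + R(29) → 52
52 + U(81) → 133
The encoded length is the sum of every internal node's weight: 52 + 133 = 185 bits.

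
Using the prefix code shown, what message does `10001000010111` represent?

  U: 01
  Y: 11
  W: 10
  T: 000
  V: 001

WVTUUY

Read left to right; each codeword is recognised as soon as it completes (prefix code):
  10→W | 001→V | 000→T | 01→U | 01→U | 11→Y
Decoded message: WVTUUY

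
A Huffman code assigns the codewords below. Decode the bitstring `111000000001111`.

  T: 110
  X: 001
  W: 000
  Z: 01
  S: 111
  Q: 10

Read left to right; each codeword is recognised as soon as it completes (prefix code):
  111→S | 000→W | 000→W | 001→X | 111→S
Decoded message: SWWXS

SWWXS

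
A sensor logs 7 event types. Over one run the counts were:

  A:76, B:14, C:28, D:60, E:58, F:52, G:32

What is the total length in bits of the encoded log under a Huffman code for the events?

Merge the two smallest weights repeatedly:
combine B(14), C(28) → 42
combine G(32), 42 → 74
combine F(52), E(58) → 110
combine D(60), 74 → 134
combine A(76), 110 → 186
combine 134, 186 → 320
Each symbol's bit-cost is frequency × depth; summing gives 866 bits (equivalently 42 + 74 + 110 + 134 + 186 + 320).

866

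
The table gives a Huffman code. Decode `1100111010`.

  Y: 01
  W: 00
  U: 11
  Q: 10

Read left to right; each codeword is recognised as soon as it completes (prefix code):
  11→U | 00→W | 11→U | 10→Q | 10→Q
Decoded message: UWUQQ

UWUQQ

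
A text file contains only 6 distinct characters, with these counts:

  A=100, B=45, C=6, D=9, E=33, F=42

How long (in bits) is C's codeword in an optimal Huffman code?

Huffman merges, smallest pair first:
combine C(6), D(9) → 15
combine 15, E(33) → 48
combine F(42), B(45) → 87
combine 48, 87 → 135
combine A(100), 135 → 235
The subtree containing C is merged 4 times, so code length = 4.

4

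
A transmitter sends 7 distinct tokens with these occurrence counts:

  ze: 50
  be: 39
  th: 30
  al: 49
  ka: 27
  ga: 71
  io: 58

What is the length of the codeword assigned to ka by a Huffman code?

Build the tree from the bottom:
combine ka(27), th(30) → 57
combine be(39), al(49) → 88
combine ze(50), 57 → 107
combine io(58), ga(71) → 129
combine 88, 107 → 195
combine 129, 195 → 324
ka sits 4 levels below the root, so its codeword is 4 bits.

4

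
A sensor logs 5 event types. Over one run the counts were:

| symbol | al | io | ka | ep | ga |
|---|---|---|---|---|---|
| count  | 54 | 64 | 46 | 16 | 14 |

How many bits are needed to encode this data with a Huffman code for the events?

418

Greedily combine the two least-frequent nodes:
combine ga(14), ep(16) → 30
combine 30, ka(46) → 76
combine al(54), io(64) → 118
combine 76, 118 → 194
The encoded length is the sum of every internal node's weight: 30 + 76 + 118 + 194 = 418 bits.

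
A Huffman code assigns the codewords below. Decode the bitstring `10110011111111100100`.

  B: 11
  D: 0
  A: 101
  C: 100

ACBBBBCC

Read left to right; each codeword is recognised as soon as it completes (prefix code):
  101→A | 100→C | 11→B | 11→B | 11→B | 11→B | 100→C | 100→C
Decoded message: ACBBBBCC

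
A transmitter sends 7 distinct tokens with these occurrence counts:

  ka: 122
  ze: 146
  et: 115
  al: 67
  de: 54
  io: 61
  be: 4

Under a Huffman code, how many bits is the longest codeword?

Merge the two lowest-weight nodes at each step:
combine be(4), de(54) → 58
combine 58, io(61) → 119
combine al(67), et(115) → 182
combine 119, ka(122) → 241
combine ze(146), 182 → 328
combine 241, 328 → 569
Maximum depth reached is 4.

4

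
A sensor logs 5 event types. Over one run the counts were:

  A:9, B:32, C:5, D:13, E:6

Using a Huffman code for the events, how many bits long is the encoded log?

129

Greedily combine the two least-frequent nodes:
merge C(5) and E(6): 11
merge A(9) and 11: 20
merge D(13) and 20: 33
merge B(32) and 33: 65
Total encoded bits = sum of merged weights = 11 + 20 + 33 + 65 = 129.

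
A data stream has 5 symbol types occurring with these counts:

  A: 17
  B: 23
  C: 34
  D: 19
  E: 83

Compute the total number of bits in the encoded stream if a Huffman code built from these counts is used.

362

Build the Huffman tree bottom-up:
merge A(17) and D(19): 36
merge B(23) and C(34): 57
merge 36 and 57: 93
merge E(83) and 93: 176
The encoded length is the sum of every internal node's weight: 36 + 57 + 93 + 176 = 362 bits.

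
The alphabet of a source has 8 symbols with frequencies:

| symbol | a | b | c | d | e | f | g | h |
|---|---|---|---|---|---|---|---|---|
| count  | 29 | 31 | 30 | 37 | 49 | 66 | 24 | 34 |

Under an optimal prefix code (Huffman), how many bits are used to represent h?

Build the tree from the bottom:
g(24) + a(29) → 53
c(30) + b(31) → 61
h(34) + d(37) → 71
e(49) + 53 → 102
61 + f(66) → 127
71 + 102 → 173
127 + 173 → 300
The subtree containing h is merged 3 times, so code length = 3.

3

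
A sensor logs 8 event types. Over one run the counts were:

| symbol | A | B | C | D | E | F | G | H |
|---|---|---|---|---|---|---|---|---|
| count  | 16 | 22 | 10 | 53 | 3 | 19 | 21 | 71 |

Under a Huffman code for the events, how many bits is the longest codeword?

Merge the two lowest-weight nodes at each step:
E(3) + C(10) → 13
13 + A(16) → 29
F(19) + G(21) → 40
B(22) + 29 → 51
40 + 51 → 91
D(53) + H(71) → 124
91 + 124 → 215
The rarest symbols sit at the bottom; the longest codeword is 5 bits.

5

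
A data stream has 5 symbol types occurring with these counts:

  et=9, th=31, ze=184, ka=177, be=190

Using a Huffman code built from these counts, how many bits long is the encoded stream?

Greedily combine the two least-frequent nodes:
combine et(9), th(31) → 40
combine 40, ka(177) → 217
combine ze(184), be(190) → 374
combine 217, 374 → 591
Each symbol's bit-cost is frequency × depth; summing gives 1222 bits (equivalently 40 + 217 + 374 + 591).

1222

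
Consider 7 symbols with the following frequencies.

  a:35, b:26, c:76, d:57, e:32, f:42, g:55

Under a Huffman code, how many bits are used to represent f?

3

Huffman merges, smallest pair first:
combine b(26), e(32) → 58
combine a(35), f(42) → 77
combine g(55), d(57) → 112
combine 58, c(76) → 134
combine 77, 112 → 189
combine 134, 189 → 323
f sits 3 levels below the root, so its codeword is 3 bits.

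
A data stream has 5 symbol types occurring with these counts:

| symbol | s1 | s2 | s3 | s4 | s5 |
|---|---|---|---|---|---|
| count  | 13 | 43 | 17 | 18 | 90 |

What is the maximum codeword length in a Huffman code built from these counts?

Merge the two lowest-weight nodes at each step:
combine s1(13), s3(17) → 30
combine s4(18), 30 → 48
combine s2(43), 48 → 91
combine s5(90), 91 → 181
The first pair merged (s1, s3) ends up deepest, at depth 4.

4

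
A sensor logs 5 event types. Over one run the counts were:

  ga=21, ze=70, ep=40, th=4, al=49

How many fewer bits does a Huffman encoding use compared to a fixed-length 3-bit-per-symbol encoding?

164

Fixed-length: 3 bits × 184 symbols = 552 bits.
Huffman merges:
th(4) + ga(21) → 25
25 + ep(40) → 65
al(49) + 65 → 114
ze(70) + 114 → 184
Huffman total = 25 + 65 + 114 + 184 = 388 bits.
Saving = 552 − 388 = 164 bits.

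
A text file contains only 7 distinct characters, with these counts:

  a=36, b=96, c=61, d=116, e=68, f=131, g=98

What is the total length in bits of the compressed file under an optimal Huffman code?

Build the Huffman tree bottom-up:
a(36) + c(61) → 97
e(68) + b(96) → 164
97 + g(98) → 195
d(116) + f(131) → 247
164 + 195 → 359
247 + 359 → 606
The encoded length is the sum of every internal node's weight: 97 + 164 + 195 + 247 + 359 + 606 = 1668 bits.

1668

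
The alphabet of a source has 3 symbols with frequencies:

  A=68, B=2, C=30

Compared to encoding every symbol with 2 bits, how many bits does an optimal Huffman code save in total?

68

Fixed-length: 2 bits × 100 symbols = 200 bits.
Huffman merges:
B(2) + C(30) → 32
32 + A(68) → 100
Huffman total = 32 + 100 = 132 bits.
Saving = 200 − 132 = 68 bits.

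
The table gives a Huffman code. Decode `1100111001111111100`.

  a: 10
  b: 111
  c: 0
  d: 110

Read left to right; each codeword is recognised as soon as it completes (prefix code):
  110→d | 0→c | 111→b | 0→c | 0→c | 111→b | 111→b | 110→d | 0→c
Decoded message: dcbccbbdc

dcbccbbdc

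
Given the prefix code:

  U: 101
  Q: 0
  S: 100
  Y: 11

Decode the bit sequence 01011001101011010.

Read left to right; each codeword is recognised as soon as it completes (prefix code):
  0→Q | 101→U | 100→S | 11→Y | 0→Q | 101→U | 101→U | 0→Q
Decoded message: QUSYQUUQ

QUSYQUUQ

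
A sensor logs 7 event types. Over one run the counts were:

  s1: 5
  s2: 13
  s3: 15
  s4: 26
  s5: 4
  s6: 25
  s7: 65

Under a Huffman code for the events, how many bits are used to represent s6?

Huffman merges, smallest pair first:
s5(4) + s1(5) → 9
9 + s2(13) → 22
s3(15) + 22 → 37
s6(25) + s4(26) → 51
37 + 51 → 88
s7(65) + 88 → 153
s6 sits 3 levels below the root, so its codeword is 3 bits.

3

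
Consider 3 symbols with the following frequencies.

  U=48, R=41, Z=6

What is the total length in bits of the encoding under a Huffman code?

142

Build the Huffman tree bottom-up:
merge Z(6) and R(41): 47
merge 47 and U(48): 95
Each symbol's bit-cost is frequency × depth; summing gives 142 bits (equivalently 47 + 95).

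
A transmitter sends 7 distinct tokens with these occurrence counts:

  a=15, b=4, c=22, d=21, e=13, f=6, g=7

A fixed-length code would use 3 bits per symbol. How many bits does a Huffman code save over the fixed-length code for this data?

Fixed-length: 3 bits × 88 symbols = 264 bits.
Huffman merges:
merge b(4) and f(6): 10
merge g(7) and 10: 17
merge e(13) and a(15): 28
merge 17 and d(21): 38
merge c(22) and 28: 50
merge 38 and 50: 88
Huffman total = 10 + 17 + 28 + 38 + 50 + 88 = 231 bits.
Saving = 264 − 231 = 33 bits.

33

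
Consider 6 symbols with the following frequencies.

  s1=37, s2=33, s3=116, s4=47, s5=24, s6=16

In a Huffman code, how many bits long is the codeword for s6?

4

Huffman merges, smallest pair first:
combine s6(16), s5(24) → 40
combine s2(33), s1(37) → 70
combine 40, s4(47) → 87
combine 70, 87 → 157
combine s3(116), 157 → 273
s6 sits 4 levels below the root, so its codeword is 4 bits.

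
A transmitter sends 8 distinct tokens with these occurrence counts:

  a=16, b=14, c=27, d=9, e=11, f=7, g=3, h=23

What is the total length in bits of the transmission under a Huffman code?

Greedily combine the two least-frequent nodes:
combine g(3), f(7) → 10
combine d(9), 10 → 19
combine e(11), b(14) → 25
combine a(16), 19 → 35
combine h(23), 25 → 48
combine c(27), 35 → 62
combine 48, 62 → 110
Total encoded bits = sum of merged weights = 10 + 19 + 25 + 35 + 48 + 62 + 110 = 309.

309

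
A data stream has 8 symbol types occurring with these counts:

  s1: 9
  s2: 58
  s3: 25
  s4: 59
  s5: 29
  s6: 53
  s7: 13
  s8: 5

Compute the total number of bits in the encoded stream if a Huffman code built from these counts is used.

676

Greedily combine the two least-frequent nodes:
merge s8(5) and s1(9): 14
merge s7(13) and 14: 27
merge s3(25) and 27: 52
merge s5(29) and 52: 81
merge s6(53) and s2(58): 111
merge s4(59) and 81: 140
merge 111 and 140: 251
Each symbol's bit-cost is frequency × depth; summing gives 676 bits (equivalently 14 + 27 + 52 + 81 + 111 + 140 + 251).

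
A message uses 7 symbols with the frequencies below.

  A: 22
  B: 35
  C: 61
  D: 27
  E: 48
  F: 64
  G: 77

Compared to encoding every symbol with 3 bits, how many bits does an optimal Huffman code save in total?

92

Fixed-length: 3 bits × 334 symbols = 1002 bits.
Huffman merges:
A(22) + D(27) → 49
B(35) + E(48) → 83
49 + C(61) → 110
F(64) + G(77) → 141
83 + 110 → 193
141 + 193 → 334
Huffman total = 49 + 83 + 110 + 141 + 193 + 334 = 910 bits.
Saving = 1002 − 910 = 92 bits.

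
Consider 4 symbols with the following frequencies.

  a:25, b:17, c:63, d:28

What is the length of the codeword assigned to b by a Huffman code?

Repeatedly merge the two smallest:
merge b(17) and a(25): 42
merge d(28) and 42: 70
merge c(63) and 70: 133
The subtree containing b is merged 3 times, so code length = 3.

3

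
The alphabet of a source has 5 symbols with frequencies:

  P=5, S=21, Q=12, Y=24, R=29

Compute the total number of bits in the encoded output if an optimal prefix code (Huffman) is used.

Greedily combine the two least-frequent nodes:
combine P(5), Q(12) → 17
combine 17, S(21) → 38
combine Y(24), R(29) → 53
combine 38, 53 → 91
Total encoded bits = sum of merged weights = 17 + 38 + 53 + 91 = 199.

199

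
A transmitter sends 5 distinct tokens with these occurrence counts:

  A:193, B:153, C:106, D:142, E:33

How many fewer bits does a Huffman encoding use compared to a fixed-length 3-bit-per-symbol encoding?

488

Fixed-length: 3 bits × 627 symbols = 1881 bits.
Huffman merges:
E(33) + C(106) → 139
139 + D(142) → 281
B(153) + A(193) → 346
281 + 346 → 627
Huffman total = 139 + 281 + 346 + 627 = 1393 bits.
Saving = 1881 − 1393 = 488 bits.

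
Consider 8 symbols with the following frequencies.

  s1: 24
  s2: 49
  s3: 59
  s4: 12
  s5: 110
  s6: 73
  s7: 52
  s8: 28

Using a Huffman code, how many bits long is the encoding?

Merge the two smallest weights repeatedly:
merge s4(12) and s1(24): 36
merge s8(28) and 36: 64
merge s2(49) and s7(52): 101
merge s3(59) and 64: 123
merge s6(73) and 101: 174
merge s5(110) and 123: 233
merge 174 and 233: 407
Total encoded bits = sum of merged weights = 36 + 64 + 101 + 123 + 174 + 233 + 407 = 1138.

1138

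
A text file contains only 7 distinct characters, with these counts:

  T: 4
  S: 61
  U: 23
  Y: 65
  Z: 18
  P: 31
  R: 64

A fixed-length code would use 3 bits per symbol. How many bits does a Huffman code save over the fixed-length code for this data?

Fixed-length: 3 bits × 266 symbols = 798 bits.
Huffman merges:
T(4) + Z(18) → 22
22 + U(23) → 45
P(31) + 45 → 76
S(61) + R(64) → 125
Y(65) + 76 → 141
125 + 141 → 266
Huffman total = 22 + 45 + 76 + 125 + 141 + 266 = 675 bits.
Saving = 798 − 675 = 123 bits.

123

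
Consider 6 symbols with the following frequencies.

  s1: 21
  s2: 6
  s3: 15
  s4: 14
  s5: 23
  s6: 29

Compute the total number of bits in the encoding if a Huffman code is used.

271

Build the Huffman tree bottom-up:
combine s2(6), s4(14) → 20
combine s3(15), 20 → 35
combine s1(21), s5(23) → 44
combine s6(29), 35 → 64
combine 44, 64 → 108
The encoded length is the sum of every internal node's weight: 20 + 35 + 44 + 64 + 108 = 271 bits.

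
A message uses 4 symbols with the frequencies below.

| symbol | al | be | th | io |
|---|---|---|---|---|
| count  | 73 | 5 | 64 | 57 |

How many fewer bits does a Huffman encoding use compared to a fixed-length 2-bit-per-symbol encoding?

11

Fixed-length: 2 bits × 199 symbols = 398 bits.
Huffman merges:
be(5) + io(57) → 62
62 + th(64) → 126
al(73) + 126 → 199
Huffman total = 62 + 126 + 199 = 387 bits.
Saving = 398 − 387 = 11 bits.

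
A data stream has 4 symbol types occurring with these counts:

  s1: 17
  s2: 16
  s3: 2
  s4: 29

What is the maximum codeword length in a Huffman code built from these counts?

3

Merge the two lowest-weight nodes at each step:
combine s3(2), s2(16) → 18
combine s1(17), 18 → 35
combine s4(29), 35 → 64
Maximum depth reached is 3.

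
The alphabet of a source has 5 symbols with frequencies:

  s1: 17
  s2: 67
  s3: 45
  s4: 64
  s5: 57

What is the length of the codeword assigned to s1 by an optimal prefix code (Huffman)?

Huffman merges, smallest pair first:
combine s1(17), s3(45) → 62
combine s5(57), 62 → 119
combine s4(64), s2(67) → 131
combine 119, 131 → 250
The subtree containing s1 is merged 3 times, so code length = 3.

3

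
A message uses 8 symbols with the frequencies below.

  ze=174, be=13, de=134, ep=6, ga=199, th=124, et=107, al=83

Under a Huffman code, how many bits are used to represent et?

Build the tree from the bottom:
ep(6) + be(13) → 19
19 + al(83) → 102
102 + et(107) → 209
th(124) + de(134) → 258
ze(174) + ga(199) → 373
209 + 258 → 467
373 + 467 → 840
et's leaf is at depth 3, giving a 3-bit codeword.

3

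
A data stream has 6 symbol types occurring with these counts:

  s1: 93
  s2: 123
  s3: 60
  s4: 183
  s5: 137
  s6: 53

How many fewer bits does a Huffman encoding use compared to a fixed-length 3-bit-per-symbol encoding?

Fixed-length: 3 bits × 649 symbols = 1947 bits.
Huffman merges:
merge s6(53) and s3(60): 113
merge s1(93) and 113: 206
merge s2(123) and s5(137): 260
merge s4(183) and 206: 389
merge 260 and 389: 649
Huffman total = 113 + 206 + 260 + 389 + 649 = 1617 bits.
Saving = 1947 − 1617 = 330 bits.

330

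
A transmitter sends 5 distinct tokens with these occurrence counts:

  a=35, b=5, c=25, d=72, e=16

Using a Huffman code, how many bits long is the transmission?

301

Merge the two smallest weights repeatedly:
combine b(5), e(16) → 21
combine 21, c(25) → 46
combine a(35), 46 → 81
combine d(72), 81 → 153
The encoded length is the sum of every internal node's weight: 21 + 46 + 81 + 153 = 301 bits.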